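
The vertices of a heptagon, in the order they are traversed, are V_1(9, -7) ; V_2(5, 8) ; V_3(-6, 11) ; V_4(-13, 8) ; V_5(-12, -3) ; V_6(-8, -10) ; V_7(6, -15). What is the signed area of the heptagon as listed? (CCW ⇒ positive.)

V_1→V_2: (9)(8) − (5)(-7) = 107
V_2→V_3: (5)(11) − (-6)(8) = 103
V_3→V_4: (-6)(8) − (-13)(11) = 95
V_4→V_5: (-13)(-3) − (-12)(8) = 135
V_5→V_6: (-12)(-10) − (-8)(-3) = 96
V_6→V_7: (-8)(-15) − (6)(-10) = 180
V_7→V_1: (6)(-7) − (9)(-15) = 93
Σ = 809
Signed area = Σ/2 = 404.5 (positive ⇒ counter-clockwise traversal).

404.5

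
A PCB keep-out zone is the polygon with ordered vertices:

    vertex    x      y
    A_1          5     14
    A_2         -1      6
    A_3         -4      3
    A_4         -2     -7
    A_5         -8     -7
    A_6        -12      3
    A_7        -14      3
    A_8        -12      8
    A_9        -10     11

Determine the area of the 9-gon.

Σ = (44) + (21) + (34) + (-42) + (-108) + (6) + (-76) + (-52) + (-195) = -368
Area = |Σ|/2 = 184.

184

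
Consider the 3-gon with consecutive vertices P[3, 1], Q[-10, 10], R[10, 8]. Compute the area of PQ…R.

77

Σ = (40) + (-180) + (-14) = -154
Area = |Σ|/2 = 77.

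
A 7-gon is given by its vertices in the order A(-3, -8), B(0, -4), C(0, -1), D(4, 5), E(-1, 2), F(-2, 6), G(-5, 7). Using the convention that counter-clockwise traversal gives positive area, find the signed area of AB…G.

52

Σ = (12) + (0) + (4) + (13) + (-2) + (16) + (61) = 104
Signed area = Σ/2 = 52 (positive ⇒ counter-clockwise traversal).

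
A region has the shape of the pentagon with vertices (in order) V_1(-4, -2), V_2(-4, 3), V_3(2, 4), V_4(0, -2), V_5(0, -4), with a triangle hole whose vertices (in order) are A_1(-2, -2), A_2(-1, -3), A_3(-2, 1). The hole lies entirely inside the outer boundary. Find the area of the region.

29.5

Outer boundary:
Apply the surveyor's formula: 2A = Σ (x_i·y_{i+1} − x_{i+1}·y_i), indices taken mod 5.
Cross-terms: -20, -22, -4, 0, -16  ⇒  Σ = -62
Area = |Σ|/2 = 31.
Hole:
Apply the shoelace formula: 2A = Σ (x_i·y_{i+1} − x_{i+1}·y_i), indices taken mod 3.
Σ = (4) + (-7) + (6) = 3
Area = |Σ|/2 = 1.5.
Net area = 31 − 1.5 = 29.5.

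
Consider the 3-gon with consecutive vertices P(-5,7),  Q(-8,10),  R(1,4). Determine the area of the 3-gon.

4.5

Apply the shoelace (surveyor's) formula: 2A = Σ (x_i·y_{i+1} − x_{i+1}·y_i), indices taken mod 3.
Σ = (6) + (-42) + (27) = -9
Area = |Σ|/2 = 4.5.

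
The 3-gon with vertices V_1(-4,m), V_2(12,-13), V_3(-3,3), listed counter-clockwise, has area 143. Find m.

Write out the shoelace sum; only the two edges meeting at V_1 involve m:
2·Area = [((-3)·m − (-4)·3) + ((-4)·(-13) − 12·m)] + -3
       = -15·m + 61 = 286
⇒ m = -15.

-15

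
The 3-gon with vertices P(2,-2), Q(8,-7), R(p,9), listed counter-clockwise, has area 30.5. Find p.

1

Write out the shoelace sum; only the two edges meeting at R involve p:
2·Area = [(8·9 − p·(-7)) + (p·(-2) − 2·9)] + 2
       = 5·p + 56 = 61
⇒ p = 1.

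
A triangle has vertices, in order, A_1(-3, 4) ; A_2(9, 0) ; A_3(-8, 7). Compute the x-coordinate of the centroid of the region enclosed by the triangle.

-2/3

Apply the shoelace formula. First the cross-terms c_i = x_i·y_{i+1} − x_{i+1}·y_i:
  -36, 63, -11  ⇒  2A = 16, A = 8.
Then Σ (x_i + x_{i+1})·c_i = -32, so x̄ = -32 / (6·8) = -2/3.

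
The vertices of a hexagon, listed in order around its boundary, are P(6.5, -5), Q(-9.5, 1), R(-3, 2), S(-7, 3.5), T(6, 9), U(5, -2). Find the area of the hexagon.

103.25

Apply the shoelace (surveyor's) formula: 2A = Σ (x_i·y_{i+1} − x_{i+1}·y_i), indices taken mod 6.
Cross-terms: -41, -16, 3.5, -84, -57, -12  ⇒  Σ = -206.5
Area = |Σ|/2 = 103.25.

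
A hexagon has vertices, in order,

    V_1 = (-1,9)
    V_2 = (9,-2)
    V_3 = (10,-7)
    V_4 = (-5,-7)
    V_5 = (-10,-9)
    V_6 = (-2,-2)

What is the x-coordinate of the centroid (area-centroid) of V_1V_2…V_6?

Apply the surveyor's formula. First the cross-terms c_i = x_i·y_{i+1} − x_{i+1}·y_i:
  -79, -43, -105, -25, 2, -20  ⇒  2A = -270, A = -135.
Then Σ (x_i + x_{i+1})·c_i = -1563, so x̄ = -1563 / (6·(-135)) = 521/270.

521/270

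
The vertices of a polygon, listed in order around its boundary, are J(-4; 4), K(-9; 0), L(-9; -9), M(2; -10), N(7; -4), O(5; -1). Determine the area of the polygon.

158

Apply the shoelace formula: 2A = Σ (x_i·y_{i+1} − x_{i+1}·y_i), indices taken mod 6.
Σ = (36) + (81) + (108) + (62) + (13) + (16) = 316
Area = |Σ|/2 = 158.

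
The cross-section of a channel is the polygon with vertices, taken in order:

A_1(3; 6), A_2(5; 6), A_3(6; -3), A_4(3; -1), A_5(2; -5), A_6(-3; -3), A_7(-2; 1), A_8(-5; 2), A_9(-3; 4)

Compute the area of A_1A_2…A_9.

Apply the shoelace formula: 2A = Σ (x_i·y_{i+1} − x_{i+1}·y_i), indices taken mod 9.
Σ = (-12) + (-51) + (3) + (-13) + (-21) + (-9) + (1) + (-14) + (-30) = -146
Area = |Σ|/2 = 73.

73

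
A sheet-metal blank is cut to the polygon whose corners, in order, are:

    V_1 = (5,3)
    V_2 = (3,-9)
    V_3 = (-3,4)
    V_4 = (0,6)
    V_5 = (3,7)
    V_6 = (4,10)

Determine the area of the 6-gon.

Apply the shoelace formula: 2A = Σ (x_i·y_{i+1} − x_{i+1}·y_i), indices taken mod 6.
Σ = (-54) + (-15) + (-18) + (-18) + (2) + (-38) = -141
Area = |Σ|/2 = 70.5.

70.5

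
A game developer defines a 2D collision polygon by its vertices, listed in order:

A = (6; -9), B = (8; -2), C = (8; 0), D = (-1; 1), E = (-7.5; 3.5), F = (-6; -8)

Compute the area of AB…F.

Apply the surveyor's formula: 2A = Σ (x_i·y_{i+1} − x_{i+1}·y_i), indices taken mod 6.
Σ = (60) + (16) + (8) + (4) + (81) + (102) = 271
Area = |Σ|/2 = 135.5.

135.5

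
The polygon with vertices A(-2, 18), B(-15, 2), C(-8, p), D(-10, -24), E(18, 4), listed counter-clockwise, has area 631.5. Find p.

-13

Write out the shoelace sum; only the two edges meeting at C involve p:
2·Area = [((-15)·p − (-8)·2) + ((-8)·(-24) − (-10)·p)] + 990
       = -5·p + 1198 = 1263
⇒ p = -13.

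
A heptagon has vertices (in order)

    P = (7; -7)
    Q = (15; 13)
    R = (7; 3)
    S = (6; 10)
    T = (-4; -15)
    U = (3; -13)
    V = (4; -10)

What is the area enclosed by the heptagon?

156.5

Apply the shoelace (surveyor's) formula: 2A = Σ (x_i·y_{i+1} − x_{i+1}·y_i), indices taken mod 7.
Σ = (196) + (-46) + (52) + (-50) + (97) + (22) + (42) = 313
Area = |Σ|/2 = 156.5.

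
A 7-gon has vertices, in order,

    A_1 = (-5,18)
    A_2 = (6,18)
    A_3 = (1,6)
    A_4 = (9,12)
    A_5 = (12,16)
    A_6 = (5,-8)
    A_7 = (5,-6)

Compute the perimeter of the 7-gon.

|A_1A_2| = √((11)² + (0)²) = √121 = 11
|A_2A_3| = √((-5)² + (-12)²) = √169 = 13
|A_3A_4| = √((8)² + (6)²) = √100 = 10
|A_4A_5| = √((3)² + (4)²) = √25 = 5
|A_5A_6| = √((-7)² + (-24)²) = √625 = 25
|A_6A_7| = √((0)² + (2)²) = √4 = 2
|A_7A_1| = √((-10)² + (24)²) = √676 = 26
Perimeter = 11 + 13 + 10 + 5 + 25 + 2 + 26 = 92.

92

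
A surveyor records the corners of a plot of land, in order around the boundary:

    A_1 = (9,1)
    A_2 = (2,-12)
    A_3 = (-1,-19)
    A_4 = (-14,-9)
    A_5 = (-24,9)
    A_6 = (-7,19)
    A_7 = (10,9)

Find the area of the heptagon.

Apply the shoelace (surveyor's) formula: 2A = Σ (x_i·y_{i+1} − x_{i+1}·y_i), indices taken mod 7.
Σ = (-110) + (-50) + (-257) + (-342) + (-393) + (-253) + (-71) = -1476
Area = |Σ|/2 = 738.

738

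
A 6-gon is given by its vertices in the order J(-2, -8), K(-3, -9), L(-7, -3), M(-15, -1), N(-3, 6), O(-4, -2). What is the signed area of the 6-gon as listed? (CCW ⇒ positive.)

-66.5

Apply the surveyor's formula: 2A = Σ (x_i·y_{i+1} − x_{i+1}·y_i), indices taken mod 6.
Cross-terms: -6, -54, -38, -93, 30, 28  ⇒  Σ = -133
Signed area = Σ/2 = -66.5 (negative ⇒ clockwise traversal).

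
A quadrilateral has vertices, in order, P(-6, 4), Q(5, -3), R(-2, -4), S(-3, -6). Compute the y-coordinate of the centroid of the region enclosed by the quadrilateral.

-23/19

Apply the surveyor's formula. First the cross-terms c_i = x_i·y_{i+1} − x_{i+1}·y_i:
  -2, -26, 0, -48  ⇒  2A = -76, A = -38.
Then Σ (y_i + y_{i+1})·c_i = 276, so ȳ = 276 / (6·(-38)) = -23/19.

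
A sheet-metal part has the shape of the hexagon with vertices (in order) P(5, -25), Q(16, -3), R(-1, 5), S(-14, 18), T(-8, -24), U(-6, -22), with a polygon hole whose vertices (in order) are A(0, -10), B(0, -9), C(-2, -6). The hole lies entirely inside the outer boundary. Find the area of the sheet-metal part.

642

Outer boundary:
Apply the surveyor's formula: 2A = Σ (x_i·y_{i+1} − x_{i+1}·y_i), indices taken mod 6.
Σ = (385) + (77) + (52) + (480) + (32) + (260) = 1286
Area = |Σ|/2 = 643.
Hole:
A→B: (0)(-9) − (0)(-10) = 0
B→C: (0)(-6) − (-2)(-9) = -18
C→A: (-2)(-10) − (0)(-6) = 20
Σ = 2
Area = |Σ|/2 = 1.
Net area = 643 − 1 = 642.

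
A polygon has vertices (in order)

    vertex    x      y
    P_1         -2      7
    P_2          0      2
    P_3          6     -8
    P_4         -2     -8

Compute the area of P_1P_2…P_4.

Cross-terms: -4, -12, -64, -30  ⇒  Σ = -110
Area = |Σ|/2 = 55.

55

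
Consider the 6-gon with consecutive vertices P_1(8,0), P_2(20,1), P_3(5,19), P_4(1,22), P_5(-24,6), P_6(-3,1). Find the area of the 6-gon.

Σ = (8) + (375) + (91) + (534) + (-6) + (-8) = 994
Area = |Σ|/2 = 497.

497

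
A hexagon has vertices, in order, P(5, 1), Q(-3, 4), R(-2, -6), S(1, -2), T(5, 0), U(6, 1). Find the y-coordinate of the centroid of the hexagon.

Apply the shoelace formula. First the cross-terms c_i = x_i·y_{i+1} − x_{i+1}·y_i:
  23, 26, 10, 10, 5, 1  ⇒  2A = 75, A = 37.5.
Then Σ (y_i + y_{i+1})·c_i = -30, so ȳ = -30 / (6·37.5) = -2/15.

-2/15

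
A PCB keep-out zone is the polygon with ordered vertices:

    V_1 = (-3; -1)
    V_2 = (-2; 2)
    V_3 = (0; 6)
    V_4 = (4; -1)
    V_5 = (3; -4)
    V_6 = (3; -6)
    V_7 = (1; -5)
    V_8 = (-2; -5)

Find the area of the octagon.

50

Apply Gauss's area formula: 2A = Σ (x_i·y_{i+1} − x_{i+1}·y_i), indices taken mod 8.
V_1→V_2: (-3)(2) − (-2)(-1) = -8
V_2→V_3: (-2)(6) − (0)(2) = -12
V_3→V_4: (0)(-1) − (4)(6) = -24
V_4→V_5: (4)(-4) − (3)(-1) = -13
V_5→V_6: (3)(-6) − (3)(-4) = -6
V_6→V_7: (3)(-5) − (1)(-6) = -9
V_7→V_8: (1)(-5) − (-2)(-5) = -15
V_8→V_1: (-2)(-1) − (-3)(-5) = -13
Σ = -100
Area = |Σ|/2 = 50.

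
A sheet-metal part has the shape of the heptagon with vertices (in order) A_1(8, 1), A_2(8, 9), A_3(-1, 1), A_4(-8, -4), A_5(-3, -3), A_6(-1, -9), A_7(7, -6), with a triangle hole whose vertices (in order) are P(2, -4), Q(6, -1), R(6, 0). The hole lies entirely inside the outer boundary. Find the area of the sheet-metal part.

Outer boundary:
Σ = (64) + (17) + (12) + (12) + (24) + (69) + (55) = 253
Area = |Σ|/2 = 126.5.
Hole:
Apply Gauss's area formula: 2A = Σ (x_i·y_{i+1} − x_{i+1}·y_i), indices taken mod 3.
Σ = (22) + (6) + (-24) = 4
Area = |Σ|/2 = 2.
Net area = 126.5 − 2 = 124.5.

124.5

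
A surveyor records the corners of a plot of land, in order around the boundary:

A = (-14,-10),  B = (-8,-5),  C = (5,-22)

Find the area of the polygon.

Σ = (-10) + (201) + (-358) = -167
Area = |Σ|/2 = 83.5.

83.5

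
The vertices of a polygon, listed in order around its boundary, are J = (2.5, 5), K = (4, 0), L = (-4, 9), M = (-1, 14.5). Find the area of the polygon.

37.125

Apply the shoelace formula: 2A = Σ (x_i·y_{i+1} − x_{i+1}·y_i), indices taken mod 4.
Cross-terms: -20, 36, -49, -41.25  ⇒  Σ = -74.25
Area = |Σ|/2 = 37.125.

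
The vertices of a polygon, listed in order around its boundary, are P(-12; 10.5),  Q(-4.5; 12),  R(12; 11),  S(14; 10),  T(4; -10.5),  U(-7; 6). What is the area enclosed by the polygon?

Apply the shoelace formula: 2A = Σ (x_i·y_{i+1} − x_{i+1}·y_i), indices taken mod 6.
Cross-terms: -96.75, -193.5, -34, -187, -49.5, -1.5  ⇒  Σ = -562.25
Area = |Σ|/2 = 281.125.

281.125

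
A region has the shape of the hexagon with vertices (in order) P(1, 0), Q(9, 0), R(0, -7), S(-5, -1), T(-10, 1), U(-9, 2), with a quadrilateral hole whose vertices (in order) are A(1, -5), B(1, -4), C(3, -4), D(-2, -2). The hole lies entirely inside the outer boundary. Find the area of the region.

59.5

Outer boundary:
Apply the shoelace formula: 2A = Σ (x_i·y_{i+1} − x_{i+1}·y_i), indices taken mod 6.
Σ = (0) + (-63) + (-35) + (-15) + (-11) + (-2) = -126
Area = |Σ|/2 = 63.
Hole:
Apply the shoelace (surveyor's) formula: 2A = Σ (x_i·y_{i+1} − x_{i+1}·y_i), indices taken mod 4.
Σ = (1) + (8) + (-14) + (12) = 7
Area = |Σ|/2 = 3.5.
Net area = 63 − 3.5 = 59.5.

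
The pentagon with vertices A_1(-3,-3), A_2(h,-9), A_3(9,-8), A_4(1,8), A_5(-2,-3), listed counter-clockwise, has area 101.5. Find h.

-1

Write out the shoelace sum; only the two edges meeting at A_2 involve h:
2·Area = [((-3)·(-9) − h·(-3)) + (h·(-8) − 9·(-9))] + 90
       = -5·h + 198 = 203
⇒ h = -1.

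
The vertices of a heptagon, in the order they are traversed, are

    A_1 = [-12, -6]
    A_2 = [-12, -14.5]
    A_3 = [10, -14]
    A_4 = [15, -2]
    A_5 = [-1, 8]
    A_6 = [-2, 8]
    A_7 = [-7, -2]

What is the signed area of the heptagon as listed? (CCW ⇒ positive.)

Apply the shoelace formula: 2A = Σ (x_i·y_{i+1} − x_{i+1}·y_i), indices taken mod 7.
Cross-terms: 102, 313, 190, 118, 8, 60, 18  ⇒  Σ = 809
Signed area = Σ/2 = 404.5 (positive ⇒ counter-clockwise traversal).

404.5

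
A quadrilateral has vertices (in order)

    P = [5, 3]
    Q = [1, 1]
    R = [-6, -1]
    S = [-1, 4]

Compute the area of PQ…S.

Apply the shoelace formula: 2A = Σ (x_i·y_{i+1} − x_{i+1}·y_i), indices taken mod 4.
Σ = (2) + (5) + (-25) + (-23) = -41
Area = |Σ|/2 = 20.5.

20.5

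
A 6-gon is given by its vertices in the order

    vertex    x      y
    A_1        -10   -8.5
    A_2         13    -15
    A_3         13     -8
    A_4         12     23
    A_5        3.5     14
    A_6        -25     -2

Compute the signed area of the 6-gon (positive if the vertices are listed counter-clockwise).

A_1→A_2: (-10)(-15) − (13)(-8.5) = 260.5
A_2→A_3: (13)(-8) − (13)(-15) = 91
A_3→A_4: (13)(23) − (12)(-8) = 395
A_4→A_5: (12)(14) − (3.5)(23) = 87.5
A_5→A_6: (3.5)(-2) − (-25)(14) = 343
A_6→A_1: (-25)(-8.5) − (-10)(-2) = 192.5
Σ = 1369.5
Signed area = Σ/2 = 684.75 (positive ⇒ counter-clockwise traversal).

684.75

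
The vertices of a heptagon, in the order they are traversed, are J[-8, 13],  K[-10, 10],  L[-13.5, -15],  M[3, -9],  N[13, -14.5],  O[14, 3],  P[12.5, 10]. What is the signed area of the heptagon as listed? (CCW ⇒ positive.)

581

Apply the surveyor's formula: 2A = Σ (x_i·y_{i+1} − x_{i+1}·y_i), indices taken mod 7.
Cross-terms: 50, 285, 166.5, 73.5, 242, 102.5, 242.5  ⇒  Σ = 1162
Signed area = Σ/2 = 581 (positive ⇒ counter-clockwise traversal).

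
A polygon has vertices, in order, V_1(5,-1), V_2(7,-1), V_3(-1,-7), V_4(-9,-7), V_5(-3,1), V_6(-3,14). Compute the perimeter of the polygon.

60

|V_1V_2| = √((2)² + (0)²) = √4 = 2
|V_2V_3| = √((-8)² + (-6)²) = √100 = 10
|V_3V_4| = √((-8)² + (0)²) = √64 = 8
|V_4V_5| = √((6)² + (8)²) = √100 = 10
|V_5V_6| = √((0)² + (13)²) = √169 = 13
|V_6V_1| = √((8)² + (-15)²) = √289 = 17
Perimeter = 2 + 10 + 8 + 10 + 13 + 17 = 60.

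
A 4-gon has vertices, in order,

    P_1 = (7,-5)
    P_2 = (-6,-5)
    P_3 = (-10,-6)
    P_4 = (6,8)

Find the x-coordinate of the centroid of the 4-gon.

261/209

Apply Gauss's area formula. First the cross-terms c_i = x_i·y_{i+1} − x_{i+1}·y_i:
  -65, -14, -44, -86  ⇒  2A = -209, A = -104.5.
Then Σ (x_i + x_{i+1})·c_i = -783, so x̄ = -783 / (6·(-104.5)) = 261/209.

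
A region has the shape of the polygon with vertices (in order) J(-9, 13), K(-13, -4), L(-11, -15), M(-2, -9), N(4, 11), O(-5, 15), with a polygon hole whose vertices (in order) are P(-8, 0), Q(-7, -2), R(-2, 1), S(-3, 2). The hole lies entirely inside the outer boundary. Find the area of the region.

Outer boundary:
Apply the shoelace formula: 2A = Σ (x_i·y_{i+1} − x_{i+1}·y_i), indices taken mod 6.
J→K: (-9)(-4) − (-13)(13) = 205
K→L: (-13)(-15) − (-11)(-4) = 151
L→M: (-11)(-9) − (-2)(-15) = 69
M→N: (-2)(11) − (4)(-9) = 14
N→O: (4)(15) − (-5)(11) = 115
O→J: (-5)(13) − (-9)(15) = 70
Σ = 624
Area = |Σ|/2 = 312.
Hole:
Apply the shoelace (surveyor's) formula: 2A = Σ (x_i·y_{i+1} − x_{i+1}·y_i), indices taken mod 4.
Cross-terms: 16, -11, -1, 16  ⇒  Σ = 20
Area = |Σ|/2 = 10.
Net area = 312 − 10 = 302.

302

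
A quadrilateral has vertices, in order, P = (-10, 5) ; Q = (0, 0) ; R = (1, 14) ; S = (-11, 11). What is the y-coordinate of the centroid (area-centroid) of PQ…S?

Apply the shoelace formula. First the cross-terms c_i = x_i·y_{i+1} − x_{i+1}·y_i:
  0, 0, 165, 55  ⇒  2A = 220, A = 110.
Then Σ (y_i + y_{i+1})·c_i = 5005, so ȳ = 5005 / (6·110) = 91/12.

91/12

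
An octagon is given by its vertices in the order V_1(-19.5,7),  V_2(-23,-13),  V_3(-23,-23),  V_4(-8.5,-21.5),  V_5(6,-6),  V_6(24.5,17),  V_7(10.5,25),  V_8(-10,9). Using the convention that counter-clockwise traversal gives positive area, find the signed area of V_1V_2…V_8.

V_1→V_2: (-19.5)(-13) − (-23)(7) = 414.5
V_2→V_3: (-23)(-23) − (-23)(-13) = 230
V_3→V_4: (-23)(-21.5) − (-8.5)(-23) = 299
V_4→V_5: (-8.5)(-6) − (6)(-21.5) = 180
V_5→V_6: (6)(17) − (24.5)(-6) = 249
V_6→V_7: (24.5)(25) − (10.5)(17) = 434
V_7→V_8: (10.5)(9) − (-10)(25) = 344.5
V_8→V_1: (-10)(7) − (-19.5)(9) = 105.5
Σ = 2256.5
Signed area = Σ/2 = 1128.25 (positive ⇒ counter-clockwise traversal).

1128.25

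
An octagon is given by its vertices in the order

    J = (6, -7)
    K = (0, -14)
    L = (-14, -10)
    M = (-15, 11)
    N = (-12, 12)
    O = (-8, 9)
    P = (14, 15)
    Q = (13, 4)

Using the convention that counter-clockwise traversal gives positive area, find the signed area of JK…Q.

-572

Apply the shoelace formula: 2A = Σ (x_i·y_{i+1} − x_{i+1}·y_i), indices taken mod 8.
J→K: (6)(-14) − (0)(-7) = -84
K→L: (0)(-10) − (-14)(-14) = -196
L→M: (-14)(11) − (-15)(-10) = -304
M→N: (-15)(12) − (-12)(11) = -48
N→O: (-12)(9) − (-8)(12) = -12
O→P: (-8)(15) − (14)(9) = -246
P→Q: (14)(4) − (13)(15) = -139
Q→J: (13)(-7) − (6)(4) = -115
Σ = -1144
Signed area = Σ/2 = -572 (negative ⇒ clockwise traversal).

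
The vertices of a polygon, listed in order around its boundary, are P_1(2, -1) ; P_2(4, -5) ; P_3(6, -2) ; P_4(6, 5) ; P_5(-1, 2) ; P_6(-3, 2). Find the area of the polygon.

39

Apply the shoelace formula: 2A = Σ (x_i·y_{i+1} − x_{i+1}·y_i), indices taken mod 6.
Σ = (-6) + (22) + (42) + (17) + (4) + (-1) = 78
Area = |Σ|/2 = 39.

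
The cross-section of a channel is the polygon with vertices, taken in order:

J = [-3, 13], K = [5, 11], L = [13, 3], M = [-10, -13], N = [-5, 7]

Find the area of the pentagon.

272

Apply the shoelace (surveyor's) formula: 2A = Σ (x_i·y_{i+1} − x_{i+1}·y_i), indices taken mod 5.
Cross-terms: -98, -128, -139, -135, -44  ⇒  Σ = -544
Area = |Σ|/2 = 272.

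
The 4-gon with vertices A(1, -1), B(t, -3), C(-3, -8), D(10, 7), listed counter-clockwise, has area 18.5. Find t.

The doubled signed area Σ (x_i y_{i+1} − x_{i+1} y_i) is linear in t.
With t=0 it equals 30; the coefficient of t is -7 (from the two edges through B).
So -7·t + 30 = 2·18.5 = 37 ⇒ t = -1.

-1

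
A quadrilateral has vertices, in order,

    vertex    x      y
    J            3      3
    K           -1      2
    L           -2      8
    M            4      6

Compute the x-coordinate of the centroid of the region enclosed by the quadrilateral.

20/27

Apply the shoelace formula. First the cross-terms c_i = x_i·y_{i+1} − x_{i+1}·y_i:
  9, -4, -44, -6  ⇒  2A = -45, A = -22.5.
Then Σ (x_i + x_{i+1})·c_i = -100, so x̄ = -100 / (6·(-22.5)) = 20/27.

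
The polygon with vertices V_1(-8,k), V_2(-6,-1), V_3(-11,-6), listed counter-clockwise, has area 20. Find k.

Write out the shoelace sum; only the two edges meeting at V_1 involve k:
2·Area = [((-11)·k − (-8)·(-6)) + ((-8)·(-1) − (-6)·k)] + 25
       = -5·k + -15 = 40
⇒ k = -11.

-11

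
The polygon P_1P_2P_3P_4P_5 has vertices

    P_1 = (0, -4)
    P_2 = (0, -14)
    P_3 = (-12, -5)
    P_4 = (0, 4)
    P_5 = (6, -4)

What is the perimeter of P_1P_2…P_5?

56

|P_1P_2| = √((0)² + (-10)²) = √100 = 10
|P_2P_3| = √((-12)² + (9)²) = √225 = 15
|P_3P_4| = √((12)² + (9)²) = √225 = 15
|P_4P_5| = √((6)² + (-8)²) = √100 = 10
|P_5P_1| = √((-6)² + (0)²) = √36 = 6
Perimeter = 10 + 15 + 15 + 10 + 6 = 56.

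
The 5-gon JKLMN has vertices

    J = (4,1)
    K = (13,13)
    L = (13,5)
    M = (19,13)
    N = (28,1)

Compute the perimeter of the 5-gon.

72

|JK| = √((9)² + (12)²) = √225 = 15
|KL| = √((0)² + (-8)²) = √64 = 8
|LM| = √((6)² + (8)²) = √100 = 10
|MN| = √((9)² + (-12)²) = √225 = 15
|NJ| = √((-24)² + (0)²) = √576 = 24
Perimeter = 15 + 8 + 10 + 15 + 24 = 72.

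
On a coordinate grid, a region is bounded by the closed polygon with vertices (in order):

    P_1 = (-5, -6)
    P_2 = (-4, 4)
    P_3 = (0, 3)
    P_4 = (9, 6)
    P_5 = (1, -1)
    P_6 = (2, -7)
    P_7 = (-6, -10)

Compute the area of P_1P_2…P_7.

Apply the shoelace formula: 2A = Σ (x_i·y_{i+1} − x_{i+1}·y_i), indices taken mod 7.
Cross-terms: -44, -12, -27, -15, -5, -62, -14  ⇒  Σ = -179
Area = |Σ|/2 = 89.5.

89.5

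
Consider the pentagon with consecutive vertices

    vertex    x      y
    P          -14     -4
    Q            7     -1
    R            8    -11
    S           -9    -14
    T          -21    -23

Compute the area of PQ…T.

281.5

Apply the shoelace (surveyor's) formula: 2A = Σ (x_i·y_{i+1} − x_{i+1}·y_i), indices taken mod 5.
Cross-terms: 42, -69, -211, -87, -238  ⇒  Σ = -563
Area = |Σ|/2 = 281.5.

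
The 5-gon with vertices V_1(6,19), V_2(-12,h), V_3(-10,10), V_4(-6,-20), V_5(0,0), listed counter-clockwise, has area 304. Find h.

The doubled signed area Σ (x_i y_{i+1} − x_{i+1} y_i) is linear in h.
With h=0 it equals 368; the coefficient of h is 16 (from the two edges through V_2).
So 16·h + 368 = 2·304 = 608 ⇒ h = 15.

15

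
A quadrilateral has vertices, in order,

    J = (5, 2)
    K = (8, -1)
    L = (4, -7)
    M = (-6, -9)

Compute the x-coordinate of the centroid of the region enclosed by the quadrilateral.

129/59

Apply the shoelace (surveyor's) formula. First the cross-terms c_i = x_i·y_{i+1} − x_{i+1}·y_i:
  -21, -52, -78, 33  ⇒  2A = -118, A = -59.
Then Σ (x_i + x_{i+1})·c_i = -774, so x̄ = -774 / (6·(-59)) = 129/59.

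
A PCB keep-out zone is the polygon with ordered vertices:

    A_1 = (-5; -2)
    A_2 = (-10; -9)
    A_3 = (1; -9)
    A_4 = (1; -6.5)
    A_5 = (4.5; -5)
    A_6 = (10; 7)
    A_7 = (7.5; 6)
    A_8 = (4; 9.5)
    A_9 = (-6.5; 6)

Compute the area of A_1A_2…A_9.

Σ = (25) + (99) + (2.5) + (24.25) + (81.5) + (7.5) + (47.25) + (85.75) + (43) = 415.75
Area = |Σ|/2 = 207.875.

207.875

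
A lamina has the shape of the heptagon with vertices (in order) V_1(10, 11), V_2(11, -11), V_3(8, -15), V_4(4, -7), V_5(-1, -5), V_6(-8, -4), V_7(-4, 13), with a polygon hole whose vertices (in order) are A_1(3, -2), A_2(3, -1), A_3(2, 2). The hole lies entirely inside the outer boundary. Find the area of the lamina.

Outer boundary:
Apply the shoelace formula: 2A = Σ (x_i·y_{i+1} − x_{i+1}·y_i), indices taken mod 7.
V_1→V_2: (10)(-11) − (11)(11) = -231
V_2→V_3: (11)(-15) − (8)(-11) = -77
V_3→V_4: (8)(-7) − (4)(-15) = 4
V_4→V_5: (4)(-5) − (-1)(-7) = -27
V_5→V_6: (-1)(-4) − (-8)(-5) = -36
V_6→V_7: (-8)(13) − (-4)(-4) = -120
V_7→V_1: (-4)(11) − (10)(13) = -174
Σ = -661
Area = |Σ|/2 = 330.5.
Hole:
Apply Gauss's area formula: 2A = Σ (x_i·y_{i+1} − x_{i+1}·y_i), indices taken mod 3.
Σ = (3) + (8) + (-10) = 1
Area = |Σ|/2 = 0.5.
Net area = 330.5 − 0.5 = 330.

330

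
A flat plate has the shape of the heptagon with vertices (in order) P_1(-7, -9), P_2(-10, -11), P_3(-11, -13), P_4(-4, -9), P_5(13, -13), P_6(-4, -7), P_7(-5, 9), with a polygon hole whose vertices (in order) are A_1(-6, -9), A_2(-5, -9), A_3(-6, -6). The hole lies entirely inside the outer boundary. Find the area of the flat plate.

51.5

Outer boundary:
Apply the shoelace formula: 2A = Σ (x_i·y_{i+1} − x_{i+1}·y_i), indices taken mod 7.
Σ = (-13) + (9) + (47) + (169) + (-143) + (-71) + (108) = 106
Area = |Σ|/2 = 53.
Hole:
Apply the surveyor's formula: 2A = Σ (x_i·y_{i+1} − x_{i+1}·y_i), indices taken mod 3.
Σ = (9) + (-24) + (18) = 3
Area = |Σ|/2 = 1.5.
Net area = 53 − 1.5 = 51.5.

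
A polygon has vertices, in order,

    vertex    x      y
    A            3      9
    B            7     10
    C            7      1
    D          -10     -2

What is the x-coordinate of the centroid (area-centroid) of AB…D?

Apply Gauss's area formula. First the cross-terms c_i = x_i·y_{i+1} − x_{i+1}·y_i:
  -33, -63, -4, -84  ⇒  2A = -184, A = -92.
Then Σ (x_i + x_{i+1})·c_i = -612, so x̄ = -612 / (6·(-92)) = 51/46.

51/46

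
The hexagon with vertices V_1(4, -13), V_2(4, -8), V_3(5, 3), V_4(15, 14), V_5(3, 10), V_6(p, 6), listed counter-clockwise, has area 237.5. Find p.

Write out the shoelace sum; only the two edges meeting at V_6 involve p:
2·Area = [(3·6 − p·10) + (p·(-13) − 4·6)] + 205
       = -23·p + 199 = 475
⇒ p = -12.

-12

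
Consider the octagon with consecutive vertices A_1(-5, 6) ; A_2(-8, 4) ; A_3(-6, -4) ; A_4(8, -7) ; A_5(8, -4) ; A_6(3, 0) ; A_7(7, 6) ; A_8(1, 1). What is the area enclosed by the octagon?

Apply the shoelace formula: 2A = Σ (x_i·y_{i+1} − x_{i+1}·y_i), indices taken mod 8.
Σ = (28) + (56) + (74) + (24) + (12) + (18) + (1) + (11) = 224
Area = |Σ|/2 = 112.

112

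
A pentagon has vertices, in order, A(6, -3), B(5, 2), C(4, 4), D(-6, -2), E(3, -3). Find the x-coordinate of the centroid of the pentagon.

Apply Gauss's area formula. First the cross-terms c_i = x_i·y_{i+1} − x_{i+1}·y_i:
  27, 12, 16, 24, 9  ⇒  2A = 88, A = 44.
Then Σ (x_i + x_{i+1})·c_i = 382, so x̄ = 382 / (6·44) = 191/132.

191/132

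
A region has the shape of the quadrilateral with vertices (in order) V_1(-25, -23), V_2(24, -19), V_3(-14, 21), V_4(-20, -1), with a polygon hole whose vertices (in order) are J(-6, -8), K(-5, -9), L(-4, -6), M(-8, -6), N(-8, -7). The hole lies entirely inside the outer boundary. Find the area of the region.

1060

Outer boundary:
Apply the shoelace (surveyor's) formula: 2A = Σ (x_i·y_{i+1} − x_{i+1}·y_i), indices taken mod 4.
Cross-terms: 1027, 238, 434, 435  ⇒  Σ = 2134
Area = |Σ|/2 = 1067.
Hole:
J→K: (-6)(-9) − (-5)(-8) = 14
K→L: (-5)(-6) − (-4)(-9) = -6
L→M: (-4)(-6) − (-8)(-6) = -24
M→N: (-8)(-7) − (-8)(-6) = 8
N→J: (-8)(-8) − (-6)(-7) = 22
Σ = 14
Area = |Σ|/2 = 7.
Net area = 1067 − 7 = 1060.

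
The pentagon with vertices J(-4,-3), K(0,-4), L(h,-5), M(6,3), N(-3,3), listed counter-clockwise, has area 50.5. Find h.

Write out the shoelace sum; only the two edges meeting at L involve h:
2·Area = [(0·(-5) − h·(-4)) + (h·3 − 6·(-5))] + 64
       = 7·h + 94 = 101
⇒ h = 1.

1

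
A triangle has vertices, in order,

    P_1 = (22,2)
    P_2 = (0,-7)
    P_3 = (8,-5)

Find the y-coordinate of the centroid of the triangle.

Apply the shoelace (surveyor's) formula. First the cross-terms c_i = x_i·y_{i+1} − x_{i+1}·y_i:
  -154, 56, 126  ⇒  2A = 28, A = 14.
Then Σ (y_i + y_{i+1})·c_i = -280, so ȳ = -280 / (6·14) = -10/3.

-10/3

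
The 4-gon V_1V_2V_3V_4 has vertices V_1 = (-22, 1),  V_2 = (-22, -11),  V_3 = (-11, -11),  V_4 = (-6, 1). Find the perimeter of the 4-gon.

52

|V_1V_2| = √((0)² + (-12)²) = √144 = 12
|V_2V_3| = √((11)² + (0)²) = √121 = 11
|V_3V_4| = √((5)² + (12)²) = √169 = 13
|V_4V_1| = √((-16)² + (0)²) = √256 = 16
Perimeter = 12 + 11 + 13 + 16 = 52.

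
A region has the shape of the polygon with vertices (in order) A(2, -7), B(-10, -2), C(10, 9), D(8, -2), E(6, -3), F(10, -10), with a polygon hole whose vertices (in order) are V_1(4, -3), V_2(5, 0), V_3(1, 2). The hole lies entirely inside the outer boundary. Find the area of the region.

Outer boundary:
Σ = (-74) + (-70) + (-92) + (-12) + (-30) + (-50) = -328
Area = |Σ|/2 = 164.
Hole:
Apply Gauss's area formula: 2A = Σ (x_i·y_{i+1} − x_{i+1}·y_i), indices taken mod 3.
Σ = (15) + (10) + (-11) = 14
Area = |Σ|/2 = 7.
Net area = 164 − 7 = 157.

157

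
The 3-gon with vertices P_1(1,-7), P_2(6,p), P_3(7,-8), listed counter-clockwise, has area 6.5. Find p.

-10

Write out the shoelace sum; only the two edges meeting at P_2 involve p:
2·Area = [(1·p − 6·(-7)) + (6·(-8) − 7·p)] + -41
       = -6·p + -47 = 13
⇒ p = -10.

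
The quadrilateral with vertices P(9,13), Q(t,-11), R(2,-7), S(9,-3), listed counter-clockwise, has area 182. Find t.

-12

The doubled signed area Σ (x_i y_{i+1} − x_{i+1} y_i) is linear in t.
With t=0 it equals 124; the coefficient of t is -20 (from the two edges through Q).
So -20·t + 124 = 2·182 = 364 ⇒ t = -12.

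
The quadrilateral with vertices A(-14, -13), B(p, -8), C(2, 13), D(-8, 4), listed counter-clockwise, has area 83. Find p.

The doubled signed area Σ (x_i y_{i+1} − x_{i+1} y_i) is linear in p.
With p=0 it equals 400; the coefficient of p is 26 (from the two edges through B).
So 26·p + 400 = 2·83 = 166 ⇒ p = -9.

-9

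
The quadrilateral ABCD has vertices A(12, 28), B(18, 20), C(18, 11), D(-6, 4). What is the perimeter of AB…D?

74

|AB| = √((6)² + (-8)²) = √100 = 10
|BC| = √((0)² + (-9)²) = √81 = 9
|CD| = √((-24)² + (-7)²) = √625 = 25
|DA| = √((18)² + (24)²) = √900 = 30
Perimeter = 10 + 9 + 25 + 30 = 74.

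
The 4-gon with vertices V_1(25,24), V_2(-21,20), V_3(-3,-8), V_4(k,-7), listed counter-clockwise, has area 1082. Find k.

Write out the shoelace sum; only the two edges meeting at V_4 involve k:
2·Area = [((-3)·(-7) − k·(-8)) + (k·24 − 25·(-7))] + 1232
       = 32·k + 1428 = 2164
⇒ k = 23.

23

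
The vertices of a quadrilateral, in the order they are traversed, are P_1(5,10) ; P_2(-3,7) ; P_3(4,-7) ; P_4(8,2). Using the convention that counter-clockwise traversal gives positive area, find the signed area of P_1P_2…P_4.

Apply the shoelace (surveyor's) formula: 2A = Σ (x_i·y_{i+1} − x_{i+1}·y_i), indices taken mod 4.
Σ = (65) + (-7) + (64) + (70) = 192
Signed area = Σ/2 = 96 (positive ⇒ counter-clockwise traversal).

96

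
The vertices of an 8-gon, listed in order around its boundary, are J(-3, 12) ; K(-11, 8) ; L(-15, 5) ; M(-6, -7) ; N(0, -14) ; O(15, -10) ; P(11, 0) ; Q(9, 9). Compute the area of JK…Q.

473

Apply Gauss's area formula: 2A = Σ (x_i·y_{i+1} − x_{i+1}·y_i), indices taken mod 8.
Σ = (108) + (65) + (135) + (84) + (210) + (110) + (99) + (135) = 946
Area = |Σ|/2 = 473.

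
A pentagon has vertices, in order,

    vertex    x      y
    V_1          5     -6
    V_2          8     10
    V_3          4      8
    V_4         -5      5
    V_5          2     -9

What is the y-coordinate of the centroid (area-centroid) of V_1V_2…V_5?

1.292

Apply the shoelace formula. First the cross-terms c_i = x_i·y_{i+1} − x_{i+1}·y_i:
  98, 24, 60, 35, 33  ⇒  2A = 250, A = 125.
Then Σ (y_i + y_{i+1})·c_i = 969, so ȳ = 969 / (6·125) = 1.292.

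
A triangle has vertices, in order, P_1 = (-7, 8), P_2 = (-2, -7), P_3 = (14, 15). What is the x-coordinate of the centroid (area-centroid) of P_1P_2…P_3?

Apply the shoelace (surveyor's) formula. First the cross-terms c_i = x_i·y_{i+1} − x_{i+1}·y_i:
  65, 68, 217  ⇒  2A = 350, A = 175.
Then Σ (x_i + x_{i+1})·c_i = 1750, so x̄ = 1750 / (6·175) = 5/3.

5/3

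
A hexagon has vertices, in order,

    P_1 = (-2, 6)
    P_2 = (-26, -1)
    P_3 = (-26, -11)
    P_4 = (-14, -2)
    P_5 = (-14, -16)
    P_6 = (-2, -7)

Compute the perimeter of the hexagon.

|P_1P_2| = √((-24)² + (-7)²) = √625 = 25
|P_2P_3| = √((0)² + (-10)²) = √100 = 10
|P_3P_4| = √((12)² + (9)²) = √225 = 15
|P_4P_5| = √((0)² + (-14)²) = √196 = 14
|P_5P_6| = √((12)² + (9)²) = √225 = 15
|P_6P_1| = √((0)² + (13)²) = √169 = 13
Perimeter = 25 + 10 + 15 + 14 + 15 + 13 = 92.

92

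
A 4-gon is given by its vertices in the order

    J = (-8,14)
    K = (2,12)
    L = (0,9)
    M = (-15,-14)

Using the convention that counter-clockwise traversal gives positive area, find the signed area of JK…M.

-146.5

Σ = (-124) + (18) + (135) + (-322) = -293
Signed area = Σ/2 = -146.5 (negative ⇒ clockwise traversal).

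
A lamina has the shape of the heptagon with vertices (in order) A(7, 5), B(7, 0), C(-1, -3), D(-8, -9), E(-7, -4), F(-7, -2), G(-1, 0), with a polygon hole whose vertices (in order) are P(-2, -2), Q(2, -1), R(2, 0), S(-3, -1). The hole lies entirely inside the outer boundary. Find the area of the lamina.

56.5

Outer boundary:
Apply the shoelace (surveyor's) formula: 2A = Σ (x_i·y_{i+1} − x_{i+1}·y_i), indices taken mod 7.
A→B: (7)(0) − (7)(5) = -35
B→C: (7)(-3) − (-1)(0) = -21
C→D: (-1)(-9) − (-8)(-3) = -15
D→E: (-8)(-4) − (-7)(-9) = -31
E→F: (-7)(-2) − (-7)(-4) = -14
F→G: (-7)(0) − (-1)(-2) = -2
G→A: (-1)(5) − (7)(0) = -5
Σ = -123
Area = |Σ|/2 = 61.5.
Hole:
Σ = (6) + (2) + (-2) + (4) = 10
Area = |Σ|/2 = 5.
Net area = 61.5 − 5 = 56.5.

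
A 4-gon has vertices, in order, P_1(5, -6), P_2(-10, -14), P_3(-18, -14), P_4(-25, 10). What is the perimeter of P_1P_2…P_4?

|P_1P_2| = √((-15)² + (-8)²) = √289 = 17
|P_2P_3| = √((-8)² + (0)²) = √64 = 8
|P_3P_4| = √((-7)² + (24)²) = √625 = 25
|P_4P_1| = √((30)² + (-16)²) = √1156 = 34
Perimeter = 17 + 8 + 25 + 34 = 84.

84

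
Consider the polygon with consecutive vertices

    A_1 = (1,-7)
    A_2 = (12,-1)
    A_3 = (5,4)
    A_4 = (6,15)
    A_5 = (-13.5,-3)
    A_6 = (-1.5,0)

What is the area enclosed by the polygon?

188.75

A_1→A_2: (1)(-1) − (12)(-7) = 83
A_2→A_3: (12)(4) − (5)(-1) = 53
A_3→A_4: (5)(15) − (6)(4) = 51
A_4→A_5: (6)(-3) − (-13.5)(15) = 184.5
A_5→A_6: (-13.5)(0) − (-1.5)(-3) = -4.5
A_6→A_1: (-1.5)(-7) − (1)(0) = 10.5
Σ = 377.5
Area = |Σ|/2 = 188.75.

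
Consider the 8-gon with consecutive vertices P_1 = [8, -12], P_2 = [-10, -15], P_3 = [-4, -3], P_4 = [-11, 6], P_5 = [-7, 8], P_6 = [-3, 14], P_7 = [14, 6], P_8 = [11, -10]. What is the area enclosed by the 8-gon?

459.5

Apply the shoelace formula: 2A = Σ (x_i·y_{i+1} − x_{i+1}·y_i), indices taken mod 8.
Cross-terms: -240, -30, -57, -46, -74, -214, -206, -52  ⇒  Σ = -919
Area = |Σ|/2 = 459.5.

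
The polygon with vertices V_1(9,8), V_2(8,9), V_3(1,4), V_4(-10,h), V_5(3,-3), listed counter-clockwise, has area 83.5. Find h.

-3

Write out the shoelace sum; only the two edges meeting at V_4 involve h:
2·Area = [(1·h − (-10)·4) + ((-10)·(-3) − 3·h)] + 91
       = -2·h + 161 = 167
⇒ h = -3.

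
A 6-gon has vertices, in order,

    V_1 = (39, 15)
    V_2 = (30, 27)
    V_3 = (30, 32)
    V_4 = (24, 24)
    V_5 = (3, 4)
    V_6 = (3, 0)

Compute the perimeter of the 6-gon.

102

|V_1V_2| = √((-9)² + (12)²) = √225 = 15
|V_2V_3| = √((0)² + (5)²) = √25 = 5
|V_3V_4| = √((-6)² + (-8)²) = √100 = 10
|V_4V_5| = √((-21)² + (-20)²) = √841 = 29
|V_5V_6| = √((0)² + (-4)²) = √16 = 4
|V_6V_1| = √((36)² + (15)²) = √1521 = 39
Perimeter = 15 + 5 + 10 + 29 + 4 + 39 = 102.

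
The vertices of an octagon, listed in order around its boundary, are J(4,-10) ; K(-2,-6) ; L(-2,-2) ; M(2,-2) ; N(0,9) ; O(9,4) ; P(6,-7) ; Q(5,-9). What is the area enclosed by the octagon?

Apply the shoelace formula: 2A = Σ (x_i·y_{i+1} − x_{i+1}·y_i), indices taken mod 8.
Σ = (-44) + (-8) + (8) + (18) + (-81) + (-87) + (-19) + (-14) = -227
Area = |Σ|/2 = 113.5.

113.5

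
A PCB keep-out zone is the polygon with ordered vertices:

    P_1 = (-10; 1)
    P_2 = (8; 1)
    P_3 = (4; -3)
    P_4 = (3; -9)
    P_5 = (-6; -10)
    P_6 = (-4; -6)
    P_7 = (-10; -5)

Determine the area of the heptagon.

130.5

P_1→P_2: (-10)(1) − (8)(1) = -18
P_2→P_3: (8)(-3) − (4)(1) = -28
P_3→P_4: (4)(-9) − (3)(-3) = -27
P_4→P_5: (3)(-10) − (-6)(-9) = -84
P_5→P_6: (-6)(-6) − (-4)(-10) = -4
P_6→P_7: (-4)(-5) − (-10)(-6) = -40
P_7→P_1: (-10)(1) − (-10)(-5) = -60
Σ = -261
Area = |Σ|/2 = 130.5.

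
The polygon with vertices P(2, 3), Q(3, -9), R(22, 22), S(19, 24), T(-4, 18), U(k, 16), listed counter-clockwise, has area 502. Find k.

-21

Write out the shoelace sum; only the two edges meeting at U involve k:
2·Area = [((-4)·16 − k·18) + (k·3 − 2·16)] + 785
       = -15·k + 689 = 1004
⇒ k = -21.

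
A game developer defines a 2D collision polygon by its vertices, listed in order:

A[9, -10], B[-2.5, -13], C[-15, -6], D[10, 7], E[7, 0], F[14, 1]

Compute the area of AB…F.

279

Cross-terms: -142, -180, -45, -49, 7, -149  ⇒  Σ = -558
Area = |Σ|/2 = 279.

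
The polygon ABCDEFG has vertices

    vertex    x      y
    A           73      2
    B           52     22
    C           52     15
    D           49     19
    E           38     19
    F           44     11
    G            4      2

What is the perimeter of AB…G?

|AB| = √((-21)² + (20)²) = √841 = 29
|BC| = √((0)² + (-7)²) = √49 = 7
|CD| = √((-3)² + (4)²) = √25 = 5
|DE| = √((-11)² + (0)²) = √121 = 11
|EF| = √((6)² + (-8)²) = √100 = 10
|FG| = √((-40)² + (-9)²) = √1681 = 41
|GA| = √((69)² + (0)²) = √4761 = 69
Perimeter = 29 + 7 + 5 + 11 + 10 + 41 + 69 = 172.

172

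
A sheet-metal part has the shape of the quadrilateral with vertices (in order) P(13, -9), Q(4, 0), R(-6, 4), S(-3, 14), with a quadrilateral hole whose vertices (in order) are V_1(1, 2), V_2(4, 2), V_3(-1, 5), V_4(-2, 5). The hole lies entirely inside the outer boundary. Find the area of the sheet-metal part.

81.5

Outer boundary:
Apply Gauss's area formula: 2A = Σ (x_i·y_{i+1} − x_{i+1}·y_i), indices taken mod 4.
Σ = (36) + (16) + (-72) + (-155) = -175
Area = |Σ|/2 = 87.5.
Hole:
Apply the shoelace (surveyor's) formula: 2A = Σ (x_i·y_{i+1} − x_{i+1}·y_i), indices taken mod 4.
Σ = (-6) + (22) + (5) + (-9) = 12
Area = |Σ|/2 = 6.
Net area = 87.5 − 6 = 81.5.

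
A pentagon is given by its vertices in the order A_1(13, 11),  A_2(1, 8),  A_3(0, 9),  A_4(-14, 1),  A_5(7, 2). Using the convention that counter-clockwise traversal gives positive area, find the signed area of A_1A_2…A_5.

122

Apply the surveyor's formula: 2A = Σ (x_i·y_{i+1} − x_{i+1}·y_i), indices taken mod 5.
Cross-terms: 93, 9, 126, -35, 51  ⇒  Σ = 244
Signed area = Σ/2 = 122 (positive ⇒ counter-clockwise traversal).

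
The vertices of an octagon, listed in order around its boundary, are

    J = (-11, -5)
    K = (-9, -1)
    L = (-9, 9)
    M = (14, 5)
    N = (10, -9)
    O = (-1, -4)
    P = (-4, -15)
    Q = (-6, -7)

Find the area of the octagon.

315

J→K: (-11)(-1) − (-9)(-5) = -34
K→L: (-9)(9) − (-9)(-1) = -90
L→M: (-9)(5) − (14)(9) = -171
M→N: (14)(-9) − (10)(5) = -176
N→O: (10)(-4) − (-1)(-9) = -49
O→P: (-1)(-15) − (-4)(-4) = -1
P→Q: (-4)(-7) − (-6)(-15) = -62
Q→J: (-6)(-5) − (-11)(-7) = -47
Σ = -630
Area = |Σ|/2 = 315.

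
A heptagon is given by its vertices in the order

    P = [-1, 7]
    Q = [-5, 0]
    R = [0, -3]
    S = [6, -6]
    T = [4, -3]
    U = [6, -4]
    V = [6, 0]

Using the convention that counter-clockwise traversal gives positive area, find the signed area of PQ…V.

Apply the shoelace formula: 2A = Σ (x_i·y_{i+1} − x_{i+1}·y_i), indices taken mod 7.
Cross-terms: 35, 15, 18, 6, 2, 24, 42  ⇒  Σ = 142
Signed area = Σ/2 = 71 (positive ⇒ counter-clockwise traversal).

71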